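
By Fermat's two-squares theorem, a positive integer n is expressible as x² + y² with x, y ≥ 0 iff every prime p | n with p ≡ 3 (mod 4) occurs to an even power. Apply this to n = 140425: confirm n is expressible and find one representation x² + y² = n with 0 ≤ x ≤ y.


Step 1: Factor n = 140425 = 5^2 · 41 · 137.
Step 2: Check the mod-4 condition on each prime factor: 5 ≡ 1 (mod 4), exponent 2; 41 ≡ 1 (mod 4), exponent 1; 137 ≡ 1 (mod 4), exponent 1.
All primes ≡ 3 (mod 4) appear to even exponent (or don't appear), so by the two-squares theorem n IS expressible as a sum of two squares.
Step 3: Build a representation. Group n = k² · m with k = 5 and m = 41 · 137 = 5617 (a product of primes ≡ 1 (mod 4)); a representation of m scales to one of n via (k·x)² + (k·y)² = k²(x² + y²). Each prime p ≡ 1 (mod 4) is itself a sum of two squares; find a² by testing p − a² for a perfect square:
  41: 41 − 1² = 40, 41 − 2² = 37, 41 − 3² = 32, 41 − 4² = 25 = 5² ⇒ 41 = 4² + 5².
  137: 137 − 1² = 136, 137 − 2² = 133, 137 − 3² = 128, 137 − 4² = 121 = 11² ⇒ 137 = 4² + 11².
  Combine using the Brahmagupta–Fibonacci identity (a² + b²)(c² + d²) = (ac − bd)² + (ad + bc)² = (ac + bd)² + (ad − bc)²:
  41 · 137 = 5617: from (4² + 5²)(4² + 11²), take (4·4 − 5·11, 4·11 + 5·4) = (16 − 55, 44 + 20) = (-39, 64); dropping signs (only squares matter) gives (39, 64); check 39² + 64² = 1521 + 4096 = 5617 ✓.
  Scale by k = 5: (5·39, 5·64) = (195, 320).
Step 4: Order so x ≤ y and verify: 195² + 320² = 38025 + 102400 = 140425 = n. ✓

n = 140425 = 195² + 320² (one valid representation with x ≤ y).


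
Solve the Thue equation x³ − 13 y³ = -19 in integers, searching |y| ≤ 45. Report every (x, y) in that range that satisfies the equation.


The equation is x³ - 13y³ = -19. For fixed y, x³ = 13·y³ − 19, so a solution requires the RHS to be a perfect cube.
Strategy: iterate y from -45 to 45, compute RHS = 13·y³ − 19, and check whether it is a (positive or negative) perfect cube.
Check small values of y:
  y = 0: RHS = -19 is not a perfect cube.
  y = 1: RHS = -6 is not a perfect cube.
  y = -1: RHS = -32 is not a perfect cube.
  y = 2: RHS = 85 is not a perfect cube.
  y = -2: RHS = -123 is not a perfect cube.
  y = 3: RHS = 332 is not a perfect cube.
  y = -3: RHS = -370 is not a perfect cube.
Continuing the search up to |y| = 45 finds no solutions either.
No (x, y) in the scanned range satisfies the equation.

No integer solutions with |y| ≤ 45.


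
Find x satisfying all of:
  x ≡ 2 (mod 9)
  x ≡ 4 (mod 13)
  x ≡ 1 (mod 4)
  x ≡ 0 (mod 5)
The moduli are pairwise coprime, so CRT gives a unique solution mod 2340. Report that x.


Product of moduli M = 9 · 13 · 4 · 5 = 2340.
Merge one congruence at a time:
  Start: x ≡ 2 (mod 9).
  Combine with x ≡ 4 (mod 13); new modulus lcm = 117.
    Write x = 2 + 9·t and substitute into x ≡ 4 (mod 13): 9·t ≡ 4 − 2 = 2 (mod 13).
    The inverse of 9 mod 13 is 3 (since 9·3 = 27 = 2·13 + 1), so t ≡ 3·2 = 6 ≡ 6 (mod 13).
    Then x = 2 + 9·6 = 56, valid modulo lcm(9, 13) = 117: x ≡ 56 (mod 117).
  Combine with x ≡ 1 (mod 4); new modulus lcm = 468.
    Write x = 56 + 117·t and substitute into x ≡ 1 (mod 4): 117·t ≡ 1 − 56 = -55 (mod 4).
    Reduce coefficients mod 4: 1·t ≡ 1 (mod 4).
    So t ≡ 1 (mod 4).
    Then x = 56 + 117·1 = 173, valid modulo lcm(117, 4) = 468: x ≡ 173 (mod 468).
  Combine with x ≡ 0 (mod 5); new modulus lcm = 2340.
    Write x = 173 + 468·t and substitute into x ≡ 0 (mod 5): 468·t ≡ 0 − 173 = -173 (mod 5).
    Reduce coefficients mod 5: 3·t ≡ 2 (mod 5).
    The inverse of 3 mod 5 is 2 (since 3·2 = 6 = 1·5 + 1), so t ≡ 2·2 = 4 ≡ 4 (mod 5).
    Then x = 173 + 468·4 = 2045, valid modulo lcm(468, 5) = 2340: x ≡ 2045 (mod 2340).
Verify against each original: 2045 mod 9 = 2, 2045 mod 13 = 4, 2045 mod 4 = 1, 2045 mod 5 = 0.

x ≡ 2045 (mod 2340).


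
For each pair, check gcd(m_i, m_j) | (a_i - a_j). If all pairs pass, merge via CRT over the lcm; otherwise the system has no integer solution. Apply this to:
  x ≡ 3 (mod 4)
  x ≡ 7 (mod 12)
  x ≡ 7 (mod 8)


Moduli 4, 12, 8 are not pairwise coprime, so CRT works modulo lcm(m_i) when all pairwise compatibility conditions hold.
Pairwise compatibility: gcd(m_i, m_j) must divide a_i - a_j for every pair.
Merge one congruence at a time:
  Start: x ≡ 3 (mod 4).
  Combine with x ≡ 7 (mod 12): gcd(4, 12) = 4; 7 - 3 = 4, which IS divisible by 4, so compatible.
    Write x = 3 + 4·t and substitute into x ≡ 7 (mod 12): 4·t ≡ 7 − 3 = 4 (mod 12).
    Divide the congruence (and modulus) by g = 4: 1·t ≡ 1 (mod 3).
    So t ≡ 1 (mod 3).
    Then x = 3 + 4·1 = 7, valid modulo lcm(4, 12) = 12: x ≡ 7 (mod 12).
  Combine with x ≡ 7 (mod 8): gcd(12, 8) = 4; 7 - 7 = 0, which IS divisible by 4, so compatible.
    Write x = 7 + 12·t and substitute into x ≡ 7 (mod 8): 12·t ≡ 7 − 7 = 0 (mod 8).
    Divide the congruence (and modulus) by g = 4: 3·t ≡ 0 (mod 2).
    Reduce coefficients mod 2: 1·t ≡ 0 (mod 2).
    So t ≡ 0 (mod 2).
    Then x = 7 + 12·0 = 7, valid modulo lcm(12, 8) = 24: x ≡ 7 (mod 24).
Verify: 7 mod 4 = 3, 7 mod 12 = 7, 7 mod 8 = 7.

x ≡ 7 (mod 24).


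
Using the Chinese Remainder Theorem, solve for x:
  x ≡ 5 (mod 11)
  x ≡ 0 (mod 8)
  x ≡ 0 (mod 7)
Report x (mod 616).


Moduli 11, 8, 7 are pairwise coprime; by CRT there is a unique solution modulo M = 11 · 8 · 7 = 616.
Solve pairwise, accumulating the modulus:
  Start with x ≡ 5 (mod 11).
  Combine with x ≡ 0 (mod 8): since gcd(11, 8) = 1, we get a unique residue mod 88.
    Write x = 5 + 11·t and substitute into x ≡ 0 (mod 8): 11·t ≡ 0 − 5 = -5 (mod 8).
    Reduce coefficients mod 8: 3·t ≡ 3 (mod 8).
    The inverse of 3 mod 8 is 3 (since 3·3 = 9 = 1·8 + 1), so t ≡ 3·3 = 9 ≡ 1 (mod 8).
    Then x = 5 + 11·1 = 16, valid modulo lcm(11, 8) = 88: x ≡ 16 (mod 88).
  Combine with x ≡ 0 (mod 7): since gcd(88, 7) = 1, we get a unique residue mod 616.
    Write x = 16 + 88·t and substitute into x ≡ 0 (mod 7): 88·t ≡ 0 − 16 = -16 (mod 7).
    Reduce coefficients mod 7: 4·t ≡ 5 (mod 7).
    The inverse of 4 mod 7 is 2 (since 4·2 = 8 = 1·7 + 1), so t ≡ 2·5 = 10 ≡ 3 (mod 7).
    Then x = 16 + 88·3 = 280, valid modulo lcm(88, 7) = 616: x ≡ 280 (mod 616).
Verify: 280 mod 11 = 5 ✓, 280 mod 8 = 0 ✓, 280 mod 7 = 0 ✓.

x ≡ 280 (mod 616).


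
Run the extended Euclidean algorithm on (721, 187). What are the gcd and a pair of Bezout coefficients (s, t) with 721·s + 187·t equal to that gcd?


Euclidean algorithm on (721, 187) — divide until remainder is 0:
  721 = 3 · 187 + 160
  187 = 1 · 160 + 27
  160 = 5 · 27 + 25
  27 = 1 · 25 + 2
  25 = 12 · 2 + 1
  2 = 2 · 1 + 0
gcd(721, 187) = 1.
Track Bezout coefficients alongside the remainders: start with r₀ = 721 = a·1 + b·0 (s = 1, t = 0) and r₁ = 187 = a·0 + b·1 (s = 0, t = 1); each new remainder r_{k+1} = r_{k-1} − q_k·r_k inherits s_{k+1} = s_{k-1} − q_k·s_k, t_{k+1} = t_{k-1} − q_k·t_k, so r_k = a·s_k + b·t_k at every step:
  q = 3: r = 160, s = 1 − 3·0 = 1, t = 0 − 3·1 = -3  (check: 721·1 + 187·(-3) = 160)
  q = 1: r = 27, s = 0 − 1·1 = -1, t = 1 − 1·(-3) = 4  (check: 721·(-1) + 187·4 = 27)
  q = 5: r = 25, s = 1 − 5·(-1) = 6, t = -3 − 5·4 = -23  (check: 721·6 + 187·(-23) = 25)
  q = 1: r = 2, s = -1 − 1·6 = -7, t = 4 − 1·(-23) = 27  (check: 721·(-7) + 187·27 = 2)
  q = 12: r = 1, s = 6 − 12·(-7) = 90, t = -23 − 12·27 = -347  (check: 721·90 + 187·(-347) = 1)
The row with r = 1 (the gcd) gives the Bezout coefficients s = 90, t = -347.
Result: 721 · (90) + 187 · (-347) = 1.

gcd(721, 187) = 1; s = 90, t = -347 (check: 721·90 + 187·(-347) = 1).


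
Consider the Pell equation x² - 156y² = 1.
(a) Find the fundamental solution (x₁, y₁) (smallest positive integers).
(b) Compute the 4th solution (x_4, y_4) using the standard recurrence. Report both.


Step 1: Find the fundamental solution (x₁, y₁) of x² - 156y² = 1.
  Expand √156 as a continued fraction. a₀ = ⌊√156⌋ = 12; iterate m_{k+1} = d_k·a_k − m_k, d_{k+1} = (156 − m_{k+1}²)/d_k, a_{k+1} = ⌊(a₀ + m_{k+1})/d_{k+1}⌋ (starting m₀ = 0, d₀ = 1), with convergents p_k = a_k·p_{k-1} + p_{k-2}, q_k = a_k·q_{k-1} + q_{k-2} (p₋₁ = 1, q₋₁ = 0):
  k = 0: a₀ = 12; p₀/q₀ = 12/1; p₀² − 156·q₀² = 144 − 156 = -12.
  k = 1: m = 12, d = 12, a = ⌊(12 + 12)/12⌋ = 2; p/q = (2·12 + 1)/(2·1 + 0) = 25/2; p² − 156·q² = 625 − 624 = 1.
  The first convergent with p² − 156·q² = 1 gives the fundamental solution (x₁, y₁) = (25, 2).
Step 2: Apply the recurrence (x_{n+1}, y_{n+1}) = (x₁x_n + 156y₁y_n, x₁y_n + y₁x_n) repeatedly.
  From (x_1, y_1) = (25, 2): x_2 = 25·25 + 156·2·2 = 1249; y_2 = 25·2 + 2·25 = 100.
  From (x_2, y_2) = (1249, 100): x_3 = 25·1249 + 156·2·100 = 62425; y_3 = 25·100 + 2·1249 = 4998.
  From (x_3, y_3) = (62425, 4998): x_4 = 25·62425 + 156·2·4998 = 3120001; y_4 = 25·4998 + 2·62425 = 249800.
Step 3: Verify x_4² - 156·y_4² = 9734406240001 - 9734406240000 = 1 (should be 1). ✓

(x_1, y_1) = (25, 2); (x_4, y_4) = (3120001, 249800).


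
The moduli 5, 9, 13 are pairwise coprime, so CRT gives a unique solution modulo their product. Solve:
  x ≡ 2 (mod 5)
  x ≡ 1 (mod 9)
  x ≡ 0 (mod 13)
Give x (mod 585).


Moduli 5, 9, 13 are pairwise coprime; by CRT there is a unique solution modulo M = 5 · 9 · 13 = 585.
Solve pairwise, accumulating the modulus:
  Start with x ≡ 2 (mod 5).
  Combine with x ≡ 1 (mod 9): since gcd(5, 9) = 1, we get a unique residue mod 45.
    Write x = 2 + 5·t and substitute into x ≡ 1 (mod 9): 5·t ≡ 1 − 2 = -1 (mod 9).
    Reduce coefficients mod 9: 5·t ≡ 8 (mod 9).
    The inverse of 5 mod 9 is 2 (since 5·2 = 10 = 1·9 + 1), so t ≡ 2·8 = 16 ≡ 7 (mod 9).
    Then x = 2 + 5·7 = 37, valid modulo lcm(5, 9) = 45: x ≡ 37 (mod 45).
  Combine with x ≡ 0 (mod 13): since gcd(45, 13) = 1, we get a unique residue mod 585.
    Write x = 37 + 45·t and substitute into x ≡ 0 (mod 13): 45·t ≡ 0 − 37 = -37 (mod 13).
    Reduce coefficients mod 13: 6·t ≡ 2 (mod 13).
    The inverse of 6 mod 13 is 11 (since 6·11 = 66 = 5·13 + 1), so t ≡ 11·2 = 22 ≡ 9 (mod 13).
    Then x = 37 + 45·9 = 442, valid modulo lcm(45, 13) = 585: x ≡ 442 (mod 585).
Verify: 442 mod 5 = 2 ✓, 442 mod 9 = 1 ✓, 442 mod 13 = 0 ✓.

x ≡ 442 (mod 585).


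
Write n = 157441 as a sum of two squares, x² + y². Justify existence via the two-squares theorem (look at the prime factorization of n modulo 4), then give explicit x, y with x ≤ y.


Step 1: Factor n = 157441 = 29 · 61 · 89.
Step 2: Check the mod-4 condition on each prime factor: 29 ≡ 1 (mod 4), exponent 1; 61 ≡ 1 (mod 4), exponent 1; 89 ≡ 1 (mod 4), exponent 1.
All primes ≡ 3 (mod 4) appear to even exponent (or don't appear), so by the two-squares theorem n IS expressible as a sum of two squares.
Step 3: Build a representation. Here n = 29 · 61 · 89 is a product of primes ≡ 1 (mod 4). Each prime p ≡ 1 (mod 4) is itself a sum of two squares; find a² by testing p − a² for a perfect square:
  29: 29 − 1² = 28, 29 − 2² = 25 = 5² ⇒ 29 = 2² + 5².
  61: 61 − 1² = 60, 61 − 2² = 57, 61 − 3² = 52, 61 − 4² = 45, 61 − 5² = 36 = 6² ⇒ 61 = 5² + 6².
  89: 89 − 1² = 88, 89 − 2² = 85, 89 − 3² = 80, 89 − 4² = 73, 89 − 5² = 64 = 8² ⇒ 89 = 5² + 8².
  Combine using the Brahmagupta–Fibonacci identity (a² + b²)(c² + d²) = (ac − bd)² + (ad + bc)² = (ac + bd)² + (ad − bc)²:
  29 · 61 = 1769: from (2² + 5²)(5² + 6²), take (2·5 − 5·6, 2·6 + 5·5) = (10 − 30, 12 + 25) = (-20, 37); dropping signs (only squares matter) gives (20, 37); check 20² + 37² = 400 + 1369 = 1769 ✓.
  1769 · 89 = 157441: from (20² + 37²)(5² + 8²), take (20·5 − 37·8, 20·8 + 37·5) = (100 − 296, 160 + 185) = (-196, 345); dropping signs (only squares matter) gives (196, 345); check 196² + 345² = 38416 + 119025 = 157441 ✓.
Step 4: Order so x ≤ y and verify: 196² + 345² = 38416 + 119025 = 157441 = n. ✓

n = 157441 = 196² + 345² (one valid representation with x ≤ y).


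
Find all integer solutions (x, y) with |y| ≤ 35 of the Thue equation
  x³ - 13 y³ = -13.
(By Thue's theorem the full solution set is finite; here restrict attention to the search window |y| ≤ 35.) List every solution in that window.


The equation is x³ - 13y³ = -13. For fixed y, x³ = 13·y³ − 13, so a solution requires the RHS to be a perfect cube.
Strategy: iterate y from -35 to 35, compute RHS = 13·y³ − 13, and check whether it is a (positive or negative) perfect cube.
Check small values of y:
  y = 0: RHS = -13 is not a perfect cube.
  y = 1: RHS = 0 = (0)³ ⇒ x = 0 works.
  y = -1: RHS = -26 is not a perfect cube.
  y = 2: RHS = 91 is not a perfect cube.
  y = -2: RHS = -117 is not a perfect cube.
  y = 3: RHS = 338 is not a perfect cube.
  y = -3: RHS = -364 is not a perfect cube.
Continuing the search up to |y| = 35 finds no further solutions beyond those listed.
Collected solutions: (0, 1).

Solutions (with |y| ≤ 35): (0, 1).


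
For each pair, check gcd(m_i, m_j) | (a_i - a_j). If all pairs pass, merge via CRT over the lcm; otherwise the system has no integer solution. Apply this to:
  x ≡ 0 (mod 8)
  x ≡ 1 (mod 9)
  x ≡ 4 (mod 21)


Moduli 8, 9, 21 are not pairwise coprime, so CRT works modulo lcm(m_i) when all pairwise compatibility conditions hold.
Pairwise compatibility: gcd(m_i, m_j) must divide a_i - a_j for every pair.
Merge one congruence at a time:
  Start: x ≡ 0 (mod 8).
  Combine with x ≡ 1 (mod 9): gcd(8, 9) = 1; 1 - 0 = 1, which IS divisible by 1, so compatible.
    Write x = 0 + 8·t and substitute into x ≡ 1 (mod 9): 8·t ≡ 1 − 0 = 1 (mod 9).
    The inverse of 8 mod 9 is 8 (since 8·8 = 64 = 7·9 + 1), so t ≡ 8·1 = 8 ≡ 8 (mod 9).
    Then x = 0 + 8·8 = 64, valid modulo lcm(8, 9) = 72: x ≡ 64 (mod 72).
  Combine with x ≡ 4 (mod 21): gcd(72, 21) = 3; 4 - 64 = -60, which IS divisible by 3, so compatible.
    Write x = 64 + 72·t and substitute into x ≡ 4 (mod 21): 72·t ≡ 4 − 64 = -60 (mod 21).
    Divide the congruence (and modulus) by g = 3: 24·t ≡ -20 (mod 7).
    Reduce coefficients mod 7: 3·t ≡ 1 (mod 7).
    The inverse of 3 mod 7 is 5 (since 3·5 = 15 = 2·7 + 1), so t ≡ 5·1 = 5 ≡ 5 (mod 7).
    Then x = 64 + 72·5 = 424, valid modulo lcm(72, 21) = 504: x ≡ 424 (mod 504).
Verify: 424 mod 8 = 0, 424 mod 9 = 1, 424 mod 21 = 4.

x ≡ 424 (mod 504).


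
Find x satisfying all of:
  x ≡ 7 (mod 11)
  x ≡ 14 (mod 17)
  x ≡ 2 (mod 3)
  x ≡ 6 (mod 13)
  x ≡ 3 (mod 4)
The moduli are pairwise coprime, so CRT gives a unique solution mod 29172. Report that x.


Product of moduli M = 11 · 17 · 3 · 13 · 4 = 29172.
Merge one congruence at a time:
  Start: x ≡ 7 (mod 11).
  Combine with x ≡ 14 (mod 17); new modulus lcm = 187.
    Write x = 7 + 11·t and substitute into x ≡ 14 (mod 17): 11·t ≡ 14 − 7 = 7 (mod 17).
    The inverse of 11 mod 17 is 14 (since 11·14 = 154 = 9·17 + 1), so t ≡ 14·7 = 98 ≡ 13 (mod 17).
    Then x = 7 + 11·13 = 150, valid modulo lcm(11, 17) = 187: x ≡ 150 (mod 187).
  Combine with x ≡ 2 (mod 3); new modulus lcm = 561.
    Write x = 150 + 187·t and substitute into x ≡ 2 (mod 3): 187·t ≡ 2 − 150 = -148 (mod 3).
    Reduce coefficients mod 3: 1·t ≡ 2 (mod 3).
    So t ≡ 2 (mod 3).
    Then x = 150 + 187·2 = 524, valid modulo lcm(187, 3) = 561: x ≡ 524 (mod 561).
  Combine with x ≡ 6 (mod 13); new modulus lcm = 7293.
    Write x = 524 + 561·t and substitute into x ≡ 6 (mod 13): 561·t ≡ 6 − 524 = -518 (mod 13).
    Reduce coefficients mod 13: 2·t ≡ 2 (mod 13).
    The inverse of 2 mod 13 is 7 (since 2·7 = 14 = 1·13 + 1), so t ≡ 7·2 = 14 ≡ 1 (mod 13).
    Then x = 524 + 561·1 = 1085, valid modulo lcm(561, 13) = 7293: x ≡ 1085 (mod 7293).
  Combine with x ≡ 3 (mod 4); new modulus lcm = 29172.
    Write x = 1085 + 7293·t and substitute into x ≡ 3 (mod 4): 7293·t ≡ 3 − 1085 = -1082 (mod 4).
    Reduce coefficients mod 4: 1·t ≡ 2 (mod 4).
    So t ≡ 2 (mod 4).
    Then x = 1085 + 7293·2 = 15671, valid modulo lcm(7293, 4) = 29172: x ≡ 15671 (mod 29172).
Verify against each original: 15671 mod 11 = 7, 15671 mod 17 = 14, 15671 mod 3 = 2, 15671 mod 13 = 6, 15671 mod 4 = 3.

x ≡ 15671 (mod 29172).


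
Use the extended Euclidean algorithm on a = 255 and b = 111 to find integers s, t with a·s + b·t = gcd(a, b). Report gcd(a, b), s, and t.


Euclidean algorithm on (255, 111) — divide until remainder is 0:
  255 = 2 · 111 + 33
  111 = 3 · 33 + 12
  33 = 2 · 12 + 9
  12 = 1 · 9 + 3
  9 = 3 · 3 + 0
gcd(255, 111) = 3.
Track Bezout coefficients alongside the remainders: start with r₀ = 255 = a·1 + b·0 (s = 1, t = 0) and r₁ = 111 = a·0 + b·1 (s = 0, t = 1); each new remainder r_{k+1} = r_{k-1} − q_k·r_k inherits s_{k+1} = s_{k-1} − q_k·s_k, t_{k+1} = t_{k-1} − q_k·t_k, so r_k = a·s_k + b·t_k at every step:
  q = 2: r = 33, s = 1 − 2·0 = 1, t = 0 − 2·1 = -2  (check: 255·1 + 111·(-2) = 33)
  q = 3: r = 12, s = 0 − 3·1 = -3, t = 1 − 3·(-2) = 7  (check: 255·(-3) + 111·7 = 12)
  q = 2: r = 9, s = 1 − 2·(-3) = 7, t = -2 − 2·7 = -16  (check: 255·7 + 111·(-16) = 9)
  q = 1: r = 3, s = -3 − 1·7 = -10, t = 7 − 1·(-16) = 23  (check: 255·(-10) + 111·23 = 3)
The row with r = 3 (the gcd) gives the Bezout coefficients s = -10, t = 23.
Result: 255 · (-10) + 111 · (23) = 3.

gcd(255, 111) = 3; s = -10, t = 23 (check: 255·(-10) + 111·23 = 3).


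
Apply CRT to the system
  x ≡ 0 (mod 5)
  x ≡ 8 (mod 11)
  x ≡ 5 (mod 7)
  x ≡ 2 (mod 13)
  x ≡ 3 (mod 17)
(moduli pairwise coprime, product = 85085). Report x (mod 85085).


Product of moduli M = 5 · 11 · 7 · 13 · 17 = 85085.
Merge one congruence at a time:
  Start: x ≡ 0 (mod 5).
  Combine with x ≡ 8 (mod 11); new modulus lcm = 55.
    Write x = 0 + 5·t and substitute into x ≡ 8 (mod 11): 5·t ≡ 8 − 0 = 8 (mod 11).
    The inverse of 5 mod 11 is 9 (since 5·9 = 45 = 4·11 + 1), so t ≡ 9·8 = 72 ≡ 6 (mod 11).
    Then x = 0 + 5·6 = 30, valid modulo lcm(5, 11) = 55: x ≡ 30 (mod 55).
  Combine with x ≡ 5 (mod 7); new modulus lcm = 385.
    Write x = 30 + 55·t and substitute into x ≡ 5 (mod 7): 55·t ≡ 5 − 30 = -25 (mod 7).
    Reduce coefficients mod 7: 6·t ≡ 3 (mod 7).
    The inverse of 6 mod 7 is 6 (since 6·6 = 36 = 5·7 + 1), so t ≡ 6·3 = 18 ≡ 4 (mod 7).
    Then x = 30 + 55·4 = 250, valid modulo lcm(55, 7) = 385: x ≡ 250 (mod 385).
  Combine with x ≡ 2 (mod 13); new modulus lcm = 5005.
    Write x = 250 + 385·t and substitute into x ≡ 2 (mod 13): 385·t ≡ 2 − 250 = -248 (mod 13).
    Reduce coefficients mod 13: 8·t ≡ 12 (mod 13).
    The inverse of 8 mod 13 is 5 (since 8·5 = 40 = 3·13 + 1), so t ≡ 5·12 = 60 ≡ 8 (mod 13).
    Then x = 250 + 385·8 = 3330, valid modulo lcm(385, 13) = 5005: x ≡ 3330 (mod 5005).
  Combine with x ≡ 3 (mod 17); new modulus lcm = 85085.
    Write x = 3330 + 5005·t and substitute into x ≡ 3 (mod 17): 5005·t ≡ 3 − 3330 = -3327 (mod 17).
    Reduce coefficients mod 17: 7·t ≡ 5 (mod 17).
    The inverse of 7 mod 17 is 5 (since 7·5 = 35 = 2·17 + 1), so t ≡ 5·5 = 25 ≡ 8 (mod 17).
    Then x = 3330 + 5005·8 = 43370, valid modulo lcm(5005, 17) = 85085: x ≡ 43370 (mod 85085).
Verify against each original: 43370 mod 5 = 0, 43370 mod 11 = 8, 43370 mod 7 = 5, 43370 mod 13 = 2, 43370 mod 17 = 3.

x ≡ 43370 (mod 85085).


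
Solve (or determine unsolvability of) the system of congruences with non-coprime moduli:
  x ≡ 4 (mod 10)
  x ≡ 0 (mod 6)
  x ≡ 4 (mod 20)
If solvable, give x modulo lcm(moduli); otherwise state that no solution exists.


Moduli 10, 6, 20 are not pairwise coprime, so CRT works modulo lcm(m_i) when all pairwise compatibility conditions hold.
Pairwise compatibility: gcd(m_i, m_j) must divide a_i - a_j for every pair.
Merge one congruence at a time:
  Start: x ≡ 4 (mod 10).
  Combine with x ≡ 0 (mod 6): gcd(10, 6) = 2; 0 - 4 = -4, which IS divisible by 2, so compatible.
    Write x = 4 + 10·t and substitute into x ≡ 0 (mod 6): 10·t ≡ 0 − 4 = -4 (mod 6).
    Divide the congruence (and modulus) by g = 2: 5·t ≡ -2 (mod 3).
    Reduce coefficients mod 3: 2·t ≡ 1 (mod 3).
    The inverse of 2 mod 3 is 2 (since 2·2 = 4 = 1·3 + 1), so t ≡ 2·1 = 2 ≡ 2 (mod 3).
    Then x = 4 + 10·2 = 24, valid modulo lcm(10, 6) = 30: x ≡ 24 (mod 30).
  Combine with x ≡ 4 (mod 20): gcd(30, 20) = 10; 4 - 24 = -20, which IS divisible by 10, so compatible.
    Write x = 24 + 30·t and substitute into x ≡ 4 (mod 20): 30·t ≡ 4 − 24 = -20 (mod 20).
    Divide the congruence (and modulus) by g = 10: 3·t ≡ -2 (mod 2).
    Reduce coefficients mod 2: 1·t ≡ 0 (mod 2).
    So t ≡ 0 (mod 2).
    Then x = 24 + 30·0 = 24, valid modulo lcm(30, 20) = 60: x ≡ 24 (mod 60).
Verify: 24 mod 10 = 4, 24 mod 6 = 0, 24 mod 20 = 4.

x ≡ 24 (mod 60).


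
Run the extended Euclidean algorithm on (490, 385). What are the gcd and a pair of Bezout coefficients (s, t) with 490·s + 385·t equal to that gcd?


Euclidean algorithm on (490, 385) — divide until remainder is 0:
  490 = 1 · 385 + 105
  385 = 3 · 105 + 70
  105 = 1 · 70 + 35
  70 = 2 · 35 + 0
gcd(490, 385) = 35.
Track Bezout coefficients alongside the remainders: start with r₀ = 490 = a·1 + b·0 (s = 1, t = 0) and r₁ = 385 = a·0 + b·1 (s = 0, t = 1); each new remainder r_{k+1} = r_{k-1} − q_k·r_k inherits s_{k+1} = s_{k-1} − q_k·s_k, t_{k+1} = t_{k-1} − q_k·t_k, so r_k = a·s_k + b·t_k at every step:
  q = 1: r = 105, s = 1 − 1·0 = 1, t = 0 − 1·1 = -1  (check: 490·1 + 385·(-1) = 105)
  q = 3: r = 70, s = 0 − 3·1 = -3, t = 1 − 3·(-1) = 4  (check: 490·(-3) + 385·4 = 70)
  q = 1: r = 35, s = 1 − 1·(-3) = 4, t = -1 − 1·4 = -5  (check: 490·4 + 385·(-5) = 35)
The row with r = 35 (the gcd) gives the Bezout coefficients s = 4, t = -5.
Result: 490 · (4) + 385 · (-5) = 35.

gcd(490, 385) = 35; s = 4, t = -5 (check: 490·4 + 385·(-5) = 35).


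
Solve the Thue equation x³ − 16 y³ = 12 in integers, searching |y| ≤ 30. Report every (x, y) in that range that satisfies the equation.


The equation is x³ - 16y³ = 12. For fixed y, x³ = 16·y³ + 12, so a solution requires the RHS to be a perfect cube.
Strategy: iterate y from -30 to 30, compute RHS = 16·y³ + 12, and check whether it is a (positive or negative) perfect cube.
Check small values of y:
  y = 0: RHS = 12 is not a perfect cube.
  y = 1: RHS = 28 is not a perfect cube.
  y = -1: RHS = -4 is not a perfect cube.
  y = 2: RHS = 140 is not a perfect cube.
  y = -2: RHS = -116 is not a perfect cube.
  y = 3: RHS = 444 is not a perfect cube.
  y = -3: RHS = -420 is not a perfect cube.
Continuing the search up to |y| = 30 finds no solutions either.
No (x, y) in the scanned range satisfies the equation.

No integer solutions with |y| ≤ 30.


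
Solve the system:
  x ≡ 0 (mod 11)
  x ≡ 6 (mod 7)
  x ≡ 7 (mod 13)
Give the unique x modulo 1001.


Moduli 11, 7, 13 are pairwise coprime; by CRT there is a unique solution modulo M = 11 · 7 · 13 = 1001.
Solve pairwise, accumulating the modulus:
  Start with x ≡ 0 (mod 11).
  Combine with x ≡ 6 (mod 7): since gcd(11, 7) = 1, we get a unique residue mod 77.
    Write x = 0 + 11·t and substitute into x ≡ 6 (mod 7): 11·t ≡ 6 − 0 = 6 (mod 7).
    Reduce coefficients mod 7: 4·t ≡ 6 (mod 7).
    The inverse of 4 mod 7 is 2 (since 4·2 = 8 = 1·7 + 1), so t ≡ 2·6 = 12 ≡ 5 (mod 7).
    Then x = 0 + 11·5 = 55, valid modulo lcm(11, 7) = 77: x ≡ 55 (mod 77).
  Combine with x ≡ 7 (mod 13): since gcd(77, 13) = 1, we get a unique residue mod 1001.
    Write x = 55 + 77·t and substitute into x ≡ 7 (mod 13): 77·t ≡ 7 − 55 = -48 (mod 13).
    Reduce coefficients mod 13: 12·t ≡ 4 (mod 13).
    The inverse of 12 mod 13 is 12 (since 12·12 = 144 = 11·13 + 1), so t ≡ 12·4 = 48 ≡ 9 (mod 13).
    Then x = 55 + 77·9 = 748, valid modulo lcm(77, 13) = 1001: x ≡ 748 (mod 1001).
Verify: 748 mod 11 = 0 ✓, 748 mod 7 = 6 ✓, 748 mod 13 = 7 ✓.

x ≡ 748 (mod 1001).


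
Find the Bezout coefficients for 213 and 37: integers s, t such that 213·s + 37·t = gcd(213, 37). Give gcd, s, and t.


Euclidean algorithm on (213, 37) — divide until remainder is 0:
  213 = 5 · 37 + 28
  37 = 1 · 28 + 9
  28 = 3 · 9 + 1
  9 = 9 · 1 + 0
gcd(213, 37) = 1.
Track Bezout coefficients alongside the remainders: start with r₀ = 213 = a·1 + b·0 (s = 1, t = 0) and r₁ = 37 = a·0 + b·1 (s = 0, t = 1); each new remainder r_{k+1} = r_{k-1} − q_k·r_k inherits s_{k+1} = s_{k-1} − q_k·s_k, t_{k+1} = t_{k-1} − q_k·t_k, so r_k = a·s_k + b·t_k at every step:
  q = 5: r = 28, s = 1 − 5·0 = 1, t = 0 − 5·1 = -5  (check: 213·1 + 37·(-5) = 28)
  q = 1: r = 9, s = 0 − 1·1 = -1, t = 1 − 1·(-5) = 6  (check: 213·(-1) + 37·6 = 9)
  q = 3: r = 1, s = 1 − 3·(-1) = 4, t = -5 − 3·6 = -23  (check: 213·4 + 37·(-23) = 1)
The row with r = 1 (the gcd) gives the Bezout coefficients s = 4, t = -23.
Result: 213 · (4) + 37 · (-23) = 1.

gcd(213, 37) = 1; s = 4, t = -23 (check: 213·4 + 37·(-23) = 1).


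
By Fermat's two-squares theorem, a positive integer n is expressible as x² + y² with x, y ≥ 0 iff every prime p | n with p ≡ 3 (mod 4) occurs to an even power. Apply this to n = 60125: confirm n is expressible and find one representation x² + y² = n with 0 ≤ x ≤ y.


Step 1: Factor n = 60125 = 5^3 · 13 · 37.
Step 2: Check the mod-4 condition on each prime factor: 5 ≡ 1 (mod 4), exponent 3; 13 ≡ 1 (mod 4), exponent 1; 37 ≡ 1 (mod 4), exponent 1.
All primes ≡ 3 (mod 4) appear to even exponent (or don't appear), so by the two-squares theorem n IS expressible as a sum of two squares.
Step 3: Build a representation. Group n = k² · m with k = 5 and m = 5 · 13 · 37 = 2405 (a product of primes ≡ 1 (mod 4)); a representation of m scales to one of n via (k·x)² + (k·y)² = k²(x² + y²). Each prime p ≡ 1 (mod 4) is itself a sum of two squares; find a² by testing p − a² for a perfect square:
  5: 5 − 1² = 4 = 2² ⇒ 5 = 1² + 2².
  13: 13 − 1² = 12, 13 − 2² = 9 = 3² ⇒ 13 = 2² + 3².
  37: 37 − 1² = 36 = 6² ⇒ 37 = 1² + 6².
  Combine using the Brahmagupta–Fibonacci identity (a² + b²)(c² + d²) = (ac − bd)² + (ad + bc)² = (ac + bd)² + (ad − bc)²:
  5 · 13 = 65: from (1² + 2²)(2² + 3²), take (1·2 − 2·3, 1·3 + 2·2) = (2 − 6, 3 + 4) = (-4, 7); dropping signs (only squares matter) gives (4, 7); check 4² + 7² = 16 + 49 = 65 ✓.
  65 · 37 = 2405: from (4² + 7²)(1² + 6²), take (4·1 − 7·6, 4·6 + 7·1) = (4 − 42, 24 + 7) = (-38, 31); dropping signs (only squares matter) gives (38, 31); check 38² + 31² = 1444 + 961 = 2405 ✓.
  Scale by k = 5: (5·38, 5·31) = (190, 155).
Step 4: Order so x ≤ y and verify: 155² + 190² = 24025 + 36100 = 60125 = n. ✓

n = 60125 = 155² + 190² (one valid representation with x ≤ y).


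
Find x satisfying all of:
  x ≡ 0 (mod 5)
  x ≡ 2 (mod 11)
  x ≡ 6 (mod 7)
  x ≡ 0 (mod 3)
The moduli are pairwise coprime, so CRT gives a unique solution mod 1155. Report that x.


Product of moduli M = 5 · 11 · 7 · 3 = 1155.
Merge one congruence at a time:
  Start: x ≡ 0 (mod 5).
  Combine with x ≡ 2 (mod 11); new modulus lcm = 55.
    Write x = 0 + 5·t and substitute into x ≡ 2 (mod 11): 5·t ≡ 2 − 0 = 2 (mod 11).
    The inverse of 5 mod 11 is 9 (since 5·9 = 45 = 4·11 + 1), so t ≡ 9·2 = 18 ≡ 7 (mod 11).
    Then x = 0 + 5·7 = 35, valid modulo lcm(5, 11) = 55: x ≡ 35 (mod 55).
  Combine with x ≡ 6 (mod 7); new modulus lcm = 385.
    Write x = 35 + 55·t and substitute into x ≡ 6 (mod 7): 55·t ≡ 6 − 35 = -29 (mod 7).
    Reduce coefficients mod 7: 6·t ≡ 6 (mod 7).
    The inverse of 6 mod 7 is 6 (since 6·6 = 36 = 5·7 + 1), so t ≡ 6·6 = 36 ≡ 1 (mod 7).
    Then x = 35 + 55·1 = 90, valid modulo lcm(55, 7) = 385: x ≡ 90 (mod 385).
  Combine with x ≡ 0 (mod 3); new modulus lcm = 1155.
    Write x = 90 + 385·t and substitute into x ≡ 0 (mod 3): 385·t ≡ 0 − 90 = -90 (mod 3).
    Reduce coefficients mod 3: 1·t ≡ 0 (mod 3).
    So t ≡ 0 (mod 3).
    Then x = 90 + 385·0 = 90, valid modulo lcm(385, 3) = 1155: x ≡ 90 (mod 1155).
Verify against each original: 90 mod 5 = 0, 90 mod 11 = 2, 90 mod 7 = 6, 90 mod 3 = 0.

x ≡ 90 (mod 1155).


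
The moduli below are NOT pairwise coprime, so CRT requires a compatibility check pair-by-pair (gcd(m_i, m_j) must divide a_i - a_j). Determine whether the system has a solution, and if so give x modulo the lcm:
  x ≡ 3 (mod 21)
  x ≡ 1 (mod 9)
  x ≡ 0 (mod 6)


Moduli 21, 9, 6 are not pairwise coprime, so CRT works modulo lcm(m_i) when all pairwise compatibility conditions hold.
Pairwise compatibility: gcd(m_i, m_j) must divide a_i - a_j for every pair.
Merge one congruence at a time:
  Start: x ≡ 3 (mod 21).
  Combine with x ≡ 1 (mod 9): gcd(21, 9) = 3, and 1 - 3 = -2 is NOT divisible by 3.
    ⇒ system is inconsistent (no integer solution).

No solution (the system is inconsistent).


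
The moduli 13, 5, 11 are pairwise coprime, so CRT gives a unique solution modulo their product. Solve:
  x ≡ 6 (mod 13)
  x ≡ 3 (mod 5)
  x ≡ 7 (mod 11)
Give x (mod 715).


Moduli 13, 5, 11 are pairwise coprime; by CRT there is a unique solution modulo M = 13 · 5 · 11 = 715.
Solve pairwise, accumulating the modulus:
  Start with x ≡ 6 (mod 13).
  Combine with x ≡ 3 (mod 5): since gcd(13, 5) = 1, we get a unique residue mod 65.
    Write x = 6 + 13·t and substitute into x ≡ 3 (mod 5): 13·t ≡ 3 − 6 = -3 (mod 5).
    Reduce coefficients mod 5: 3·t ≡ 2 (mod 5).
    The inverse of 3 mod 5 is 2 (since 3·2 = 6 = 1·5 + 1), so t ≡ 2·2 = 4 ≡ 4 (mod 5).
    Then x = 6 + 13·4 = 58, valid modulo lcm(13, 5) = 65: x ≡ 58 (mod 65).
  Combine with x ≡ 7 (mod 11): since gcd(65, 11) = 1, we get a unique residue mod 715.
    Write x = 58 + 65·t and substitute into x ≡ 7 (mod 11): 65·t ≡ 7 − 58 = -51 (mod 11).
    Reduce coefficients mod 11: 10·t ≡ 4 (mod 11).
    The inverse of 10 mod 11 is 10 (since 10·10 = 100 = 9·11 + 1), so t ≡ 10·4 = 40 ≡ 7 (mod 11).
    Then x = 58 + 65·7 = 513, valid modulo lcm(65, 11) = 715: x ≡ 513 (mod 715).
Verify: 513 mod 13 = 6 ✓, 513 mod 5 = 3 ✓, 513 mod 11 = 7 ✓.

x ≡ 513 (mod 715).


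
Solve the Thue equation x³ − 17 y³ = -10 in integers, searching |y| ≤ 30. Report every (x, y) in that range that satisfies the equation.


The equation is x³ - 17y³ = -10. For fixed y, x³ = 17·y³ − 10, so a solution requires the RHS to be a perfect cube.
Strategy: iterate y from -30 to 30, compute RHS = 17·y³ − 10, and check whether it is a (positive or negative) perfect cube.
Check small values of y:
  y = 0: RHS = -10 is not a perfect cube.
  y = 1: RHS = 7 is not a perfect cube.
  y = -1: RHS = -27 = (-3)³ ⇒ x = -3 works.
  y = 2: RHS = 126 is not a perfect cube.
  y = -2: RHS = -146 is not a perfect cube.
  y = 3: RHS = 449 is not a perfect cube.
  y = -3: RHS = -469 is not a perfect cube.
Continuing the search up to |y| = 30 finds no further solutions beyond those listed.
Collected solutions: (-3, -1).

Solutions (with |y| ≤ 30): (-3, -1).


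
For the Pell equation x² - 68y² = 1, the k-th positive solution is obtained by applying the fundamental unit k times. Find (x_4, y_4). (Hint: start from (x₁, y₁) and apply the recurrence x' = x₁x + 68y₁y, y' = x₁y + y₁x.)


Step 1: Find the fundamental solution (x₁, y₁) of x² - 68y² = 1.
  Expand √68 as a continued fraction. a₀ = ⌊√68⌋ = 8; iterate m_{k+1} = d_k·a_k − m_k, d_{k+1} = (68 − m_{k+1}²)/d_k, a_{k+1} = ⌊(a₀ + m_{k+1})/d_{k+1}⌋ (starting m₀ = 0, d₀ = 1), with convergents p_k = a_k·p_{k-1} + p_{k-2}, q_k = a_k·q_{k-1} + q_{k-2} (p₋₁ = 1, q₋₁ = 0):
  k = 0: a₀ = 8; p₀/q₀ = 8/1; p₀² − 68·q₀² = 64 − 68 = -4.
  k = 1: m = 8, d = 4, a = ⌊(8 + 8)/4⌋ = 4; p/q = (4·8 + 1)/(4·1 + 0) = 33/4; p² − 68·q² = 1089 − 1088 = 1.
  The first convergent with p² − 68·q² = 1 gives the fundamental solution (x₁, y₁) = (33, 4).
Step 2: Apply the recurrence (x_{n+1}, y_{n+1}) = (x₁x_n + 68y₁y_n, x₁y_n + y₁x_n) repeatedly.
  From (x_1, y_1) = (33, 4): x_2 = 33·33 + 68·4·4 = 2177; y_2 = 33·4 + 4·33 = 264.
  From (x_2, y_2) = (2177, 264): x_3 = 33·2177 + 68·4·264 = 143649; y_3 = 33·264 + 4·2177 = 17420.
  From (x_3, y_3) = (143649, 17420): x_4 = 33·143649 + 68·4·17420 = 9478657; y_4 = 33·17420 + 4·143649 = 1149456.
Step 3: Verify x_4² - 68·y_4² = 89844938523649 - 89844938523648 = 1 (should be 1). ✓

(x_1, y_1) = (33, 4); (x_4, y_4) = (9478657, 1149456).


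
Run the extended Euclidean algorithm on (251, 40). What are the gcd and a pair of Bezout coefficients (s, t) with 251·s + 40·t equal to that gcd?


Euclidean algorithm on (251, 40) — divide until remainder is 0:
  251 = 6 · 40 + 11
  40 = 3 · 11 + 7
  11 = 1 · 7 + 4
  7 = 1 · 4 + 3
  4 = 1 · 3 + 1
  3 = 3 · 1 + 0
gcd(251, 40) = 1.
Track Bezout coefficients alongside the remainders: start with r₀ = 251 = a·1 + b·0 (s = 1, t = 0) and r₁ = 40 = a·0 + b·1 (s = 0, t = 1); each new remainder r_{k+1} = r_{k-1} − q_k·r_k inherits s_{k+1} = s_{k-1} − q_k·s_k, t_{k+1} = t_{k-1} − q_k·t_k, so r_k = a·s_k + b·t_k at every step:
  q = 6: r = 11, s = 1 − 6·0 = 1, t = 0 − 6·1 = -6  (check: 251·1 + 40·(-6) = 11)
  q = 3: r = 7, s = 0 − 3·1 = -3, t = 1 − 3·(-6) = 19  (check: 251·(-3) + 40·19 = 7)
  q = 1: r = 4, s = 1 − 1·(-3) = 4, t = -6 − 1·19 = -25  (check: 251·4 + 40·(-25) = 4)
  q = 1: r = 3, s = -3 − 1·4 = -7, t = 19 − 1·(-25) = 44  (check: 251·(-7) + 40·44 = 3)
  q = 1: r = 1, s = 4 − 1·(-7) = 11, t = -25 − 1·44 = -69  (check: 251·11 + 40·(-69) = 1)
The row with r = 1 (the gcd) gives the Bezout coefficients s = 11, t = -69.
Result: 251 · (11) + 40 · (-69) = 1.

gcd(251, 40) = 1; s = 11, t = -69 (check: 251·11 + 40·(-69) = 1).


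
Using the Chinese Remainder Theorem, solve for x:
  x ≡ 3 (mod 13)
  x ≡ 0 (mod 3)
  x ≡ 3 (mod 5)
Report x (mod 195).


Moduli 13, 3, 5 are pairwise coprime; by CRT there is a unique solution modulo M = 13 · 3 · 5 = 195.
Solve pairwise, accumulating the modulus:
  Start with x ≡ 3 (mod 13).
  Combine with x ≡ 0 (mod 3): since gcd(13, 3) = 1, we get a unique residue mod 39.
    Write x = 3 + 13·t and substitute into x ≡ 0 (mod 3): 13·t ≡ 0 − 3 = -3 (mod 3).
    Reduce coefficients mod 3: 1·t ≡ 0 (mod 3).
    So t ≡ 0 (mod 3).
    Then x = 3 + 13·0 = 3, valid modulo lcm(13, 3) = 39: x ≡ 3 (mod 39).
  Combine with x ≡ 3 (mod 5): since gcd(39, 5) = 1, we get a unique residue mod 195.
    Write x = 3 + 39·t and substitute into x ≡ 3 (mod 5): 39·t ≡ 3 − 3 = 0 (mod 5).
    Reduce coefficients mod 5: 4·t ≡ 0 (mod 5).
    The inverse of 4 mod 5 is 4 (since 4·4 = 16 = 3·5 + 1), so t ≡ 4·0 = 0 ≡ 0 (mod 5).
    Then x = 3 + 39·0 = 3, valid modulo lcm(39, 5) = 195: x ≡ 3 (mod 195).
Verify: 3 mod 13 = 3 ✓, 3 mod 3 = 0 ✓, 3 mod 5 = 3 ✓.

x ≡ 3 (mod 195).


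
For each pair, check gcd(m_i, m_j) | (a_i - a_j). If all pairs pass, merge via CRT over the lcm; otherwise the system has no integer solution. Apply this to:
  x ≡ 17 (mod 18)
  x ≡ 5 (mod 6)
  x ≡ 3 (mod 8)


Moduli 18, 6, 8 are not pairwise coprime, so CRT works modulo lcm(m_i) when all pairwise compatibility conditions hold.
Pairwise compatibility: gcd(m_i, m_j) must divide a_i - a_j for every pair.
Merge one congruence at a time:
  Start: x ≡ 17 (mod 18).
  Combine with x ≡ 5 (mod 6): gcd(18, 6) = 6; 5 - 17 = -12, which IS divisible by 6, so compatible.
    Write x = 17 + 18·t and substitute into x ≡ 5 (mod 6): 18·t ≡ 5 − 17 = -12 (mod 6).
    Divide the congruence (and modulus) by g = 6: 3·t ≡ -2 (mod 1).
    Modulo 1 every t works; take t = 0.
    Then x = 17 + 18·0 = 17, valid modulo lcm(18, 6) = 18: x ≡ 17 (mod 18).
  Combine with x ≡ 3 (mod 8): gcd(18, 8) = 2; 3 - 17 = -14, which IS divisible by 2, so compatible.
    Write x = 17 + 18·t and substitute into x ≡ 3 (mod 8): 18·t ≡ 3 − 17 = -14 (mod 8).
    Divide the congruence (and modulus) by g = 2: 9·t ≡ -7 (mod 4).
    Reduce coefficients mod 4: 1·t ≡ 1 (mod 4).
    So t ≡ 1 (mod 4).
    Then x = 17 + 18·1 = 35, valid modulo lcm(18, 8) = 72: x ≡ 35 (mod 72).
Verify: 35 mod 18 = 17, 35 mod 6 = 5, 35 mod 8 = 3.

x ≡ 35 (mod 72).


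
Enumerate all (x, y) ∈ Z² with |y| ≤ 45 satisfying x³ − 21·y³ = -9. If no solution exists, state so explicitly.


The equation is x³ - 21y³ = -9. For fixed y, x³ = 21·y³ − 9, so a solution requires the RHS to be a perfect cube.
Strategy: iterate y from -45 to 45, compute RHS = 21·y³ − 9, and check whether it is a (positive or negative) perfect cube.
Check small values of y:
  y = 0: RHS = -9 is not a perfect cube.
  y = 1: RHS = 12 is not a perfect cube.
  y = -1: RHS = -30 is not a perfect cube.
  y = 2: RHS = 159 is not a perfect cube.
  y = -2: RHS = -177 is not a perfect cube.
  y = 3: RHS = 558 is not a perfect cube.
  y = -3: RHS = -576 is not a perfect cube.
Continuing the search up to |y| = 45 finds no solutions either.
No (x, y) in the scanned range satisfies the equation.

No integer solutions with |y| ≤ 45.


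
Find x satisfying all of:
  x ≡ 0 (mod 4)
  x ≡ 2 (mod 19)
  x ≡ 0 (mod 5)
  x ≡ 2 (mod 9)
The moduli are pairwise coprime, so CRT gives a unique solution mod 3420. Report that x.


Product of moduli M = 4 · 19 · 5 · 9 = 3420.
Merge one congruence at a time:
  Start: x ≡ 0 (mod 4).
  Combine with x ≡ 2 (mod 19); new modulus lcm = 76.
    Write x = 0 + 4·t and substitute into x ≡ 2 (mod 19): 4·t ≡ 2 − 0 = 2 (mod 19).
    The inverse of 4 mod 19 is 5 (since 4·5 = 20 = 1·19 + 1), so t ≡ 5·2 = 10 ≡ 10 (mod 19).
    Then x = 0 + 4·10 = 40, valid modulo lcm(4, 19) = 76: x ≡ 40 (mod 76).
  Combine with x ≡ 0 (mod 5); new modulus lcm = 380.
    Write x = 40 + 76·t and substitute into x ≡ 0 (mod 5): 76·t ≡ 0 − 40 = -40 (mod 5).
    Reduce coefficients mod 5: 1·t ≡ 0 (mod 5).
    So t ≡ 0 (mod 5).
    Then x = 40 + 76·0 = 40, valid modulo lcm(76, 5) = 380: x ≡ 40 (mod 380).
  Combine with x ≡ 2 (mod 9); new modulus lcm = 3420.
    Write x = 40 + 380·t and substitute into x ≡ 2 (mod 9): 380·t ≡ 2 − 40 = -38 (mod 9).
    Reduce coefficients mod 9: 2·t ≡ 7 (mod 9).
    The inverse of 2 mod 9 is 5 (since 2·5 = 10 = 1·9 + 1), so t ≡ 5·7 = 35 ≡ 8 (mod 9).
    Then x = 40 + 380·8 = 3080, valid modulo lcm(380, 9) = 3420: x ≡ 3080 (mod 3420).
Verify against each original: 3080 mod 4 = 0, 3080 mod 19 = 2, 3080 mod 5 = 0, 3080 mod 9 = 2.

x ≡ 3080 (mod 3420).


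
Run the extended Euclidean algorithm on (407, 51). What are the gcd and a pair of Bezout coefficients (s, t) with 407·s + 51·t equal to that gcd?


Euclidean algorithm on (407, 51) — divide until remainder is 0:
  407 = 7 · 51 + 50
  51 = 1 · 50 + 1
  50 = 50 · 1 + 0
gcd(407, 51) = 1.
Track Bezout coefficients alongside the remainders: start with r₀ = 407 = a·1 + b·0 (s = 1, t = 0) and r₁ = 51 = a·0 + b·1 (s = 0, t = 1); each new remainder r_{k+1} = r_{k-1} − q_k·r_k inherits s_{k+1} = s_{k-1} − q_k·s_k, t_{k+1} = t_{k-1} − q_k·t_k, so r_k = a·s_k + b·t_k at every step:
  q = 7: r = 50, s = 1 − 7·0 = 1, t = 0 − 7·1 = -7  (check: 407·1 + 51·(-7) = 50)
  q = 1: r = 1, s = 0 − 1·1 = -1, t = 1 − 1·(-7) = 8  (check: 407·(-1) + 51·8 = 1)
The row with r = 1 (the gcd) gives the Bezout coefficients s = -1, t = 8.
Result: 407 · (-1) + 51 · (8) = 1.

gcd(407, 51) = 1; s = -1, t = 8 (check: 407·(-1) + 51·8 = 1).


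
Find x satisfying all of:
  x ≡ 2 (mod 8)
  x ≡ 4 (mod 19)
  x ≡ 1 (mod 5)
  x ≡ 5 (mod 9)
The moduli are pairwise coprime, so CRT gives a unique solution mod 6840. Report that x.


Product of moduli M = 8 · 19 · 5 · 9 = 6840.
Merge one congruence at a time:
  Start: x ≡ 2 (mod 8).
  Combine with x ≡ 4 (mod 19); new modulus lcm = 152.
    Write x = 2 + 8·t and substitute into x ≡ 4 (mod 19): 8·t ≡ 4 − 2 = 2 (mod 19).
    The inverse of 8 mod 19 is 12 (since 8·12 = 96 = 5·19 + 1), so t ≡ 12·2 = 24 ≡ 5 (mod 19).
    Then x = 2 + 8·5 = 42, valid modulo lcm(8, 19) = 152: x ≡ 42 (mod 152).
  Combine with x ≡ 1 (mod 5); new modulus lcm = 760.
    Write x = 42 + 152·t and substitute into x ≡ 1 (mod 5): 152·t ≡ 1 − 42 = -41 (mod 5).
    Reduce coefficients mod 5: 2·t ≡ 4 (mod 5).
    The inverse of 2 mod 5 is 3 (since 2·3 = 6 = 1·5 + 1), so t ≡ 3·4 = 12 ≡ 2 (mod 5).
    Then x = 42 + 152·2 = 346, valid modulo lcm(152, 5) = 760: x ≡ 346 (mod 760).
  Combine with x ≡ 5 (mod 9); new modulus lcm = 6840.
    Write x = 346 + 760·t and substitute into x ≡ 5 (mod 9): 760·t ≡ 5 − 346 = -341 (mod 9).
    Reduce coefficients mod 9: 4·t ≡ 1 (mod 9).
    The inverse of 4 mod 9 is 7 (since 4·7 = 28 = 3·9 + 1), so t ≡ 7·1 = 7 ≡ 7 (mod 9).
    Then x = 346 + 760·7 = 5666, valid modulo lcm(760, 9) = 6840: x ≡ 5666 (mod 6840).
Verify against each original: 5666 mod 8 = 2, 5666 mod 19 = 4, 5666 mod 5 = 1, 5666 mod 9 = 5.

x ≡ 5666 (mod 6840).
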